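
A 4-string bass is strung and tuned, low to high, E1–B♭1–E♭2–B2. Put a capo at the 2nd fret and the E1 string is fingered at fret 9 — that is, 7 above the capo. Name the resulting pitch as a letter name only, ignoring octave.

D♭

The capo raises the open E1 by 2 semitones to G♭1; fretting 7 more gives E1 + 2 + 7 = E1 + 9 semitones, landing on D♭.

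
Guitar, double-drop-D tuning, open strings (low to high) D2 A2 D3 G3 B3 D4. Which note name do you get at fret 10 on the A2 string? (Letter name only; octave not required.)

G

The open A2 string plus 10 semitones: A–A#–B–C–…–F–F#–G.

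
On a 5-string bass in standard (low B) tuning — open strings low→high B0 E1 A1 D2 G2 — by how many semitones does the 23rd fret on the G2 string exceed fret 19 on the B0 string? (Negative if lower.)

24 semitones

G2 at fret 23 → F#4 (MIDI 66); B0 at fret 19 → F#2 (MIDI 42).
66 − 42 = 24, so the two pitches are 24 semitones apart.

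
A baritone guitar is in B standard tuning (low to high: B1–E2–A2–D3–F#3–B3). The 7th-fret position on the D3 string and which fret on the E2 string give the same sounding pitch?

D3 at fret 7 is D3 + 7 semitones = A3.
The open E2 string is 10 semitones below the open D3, so the same pitch on the E2 string lies at fret 7 + 10 = 17.

17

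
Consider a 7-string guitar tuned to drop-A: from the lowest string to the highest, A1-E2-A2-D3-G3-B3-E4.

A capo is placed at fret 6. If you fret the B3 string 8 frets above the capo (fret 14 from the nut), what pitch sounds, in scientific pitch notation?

C#5

The capo raises the open B3 by 6 semitones to F4; fretting 8 more gives B3 + 6 + 8 = B3 + 14 semitones = C#5.
(Also written Db.)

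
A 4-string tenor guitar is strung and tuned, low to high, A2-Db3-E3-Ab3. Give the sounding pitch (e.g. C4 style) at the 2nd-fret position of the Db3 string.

Eb3

Db3 is MIDI 49. Adding 2 gives 51, which is Eb3.
(Equivalently spelled D#3.)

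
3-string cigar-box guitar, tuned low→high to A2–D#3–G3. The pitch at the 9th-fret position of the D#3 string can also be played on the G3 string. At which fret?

5

Fret 9 on D#3 is MIDI 51 + 9 = 60 (C4). On the G3 string (open MIDI 55), that pitch is 60 − 55 = fret 5.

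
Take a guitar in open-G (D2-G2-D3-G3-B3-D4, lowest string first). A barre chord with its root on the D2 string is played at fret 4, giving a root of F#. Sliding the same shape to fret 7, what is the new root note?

A

Moving from fret 4 to fret 7 shifts the root by 3 semitones.
F# up 3 semitones is A.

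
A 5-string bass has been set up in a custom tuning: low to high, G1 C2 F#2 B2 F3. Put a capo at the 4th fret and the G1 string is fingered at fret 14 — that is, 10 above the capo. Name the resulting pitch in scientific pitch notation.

A2

The capo raises the open G1 by 4 semitones to B1; fretting 10 more gives G1 + 4 + 10 = G1 + 14 semitones = A2.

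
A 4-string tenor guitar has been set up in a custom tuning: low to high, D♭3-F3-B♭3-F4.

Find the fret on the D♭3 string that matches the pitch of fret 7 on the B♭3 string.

Fret 7 on B♭3 is MIDI 58 + 7 = 65 (F4). On the D♭3 string (open MIDI 49), that pitch is 65 − 49 = fret 16.

16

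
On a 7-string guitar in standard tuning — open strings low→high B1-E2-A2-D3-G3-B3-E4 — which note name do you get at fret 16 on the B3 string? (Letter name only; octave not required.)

B3 is MIDI 59. Adding 16 gives 75; 75 mod 12 = 3, i.e. D#.
(Equivalently spelled Eb.)

D#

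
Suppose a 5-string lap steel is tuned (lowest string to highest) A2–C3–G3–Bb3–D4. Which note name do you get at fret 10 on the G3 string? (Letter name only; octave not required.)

F

G3 is MIDI 55. Adding 10 gives 65; 65 mod 12 = 5, i.e. F.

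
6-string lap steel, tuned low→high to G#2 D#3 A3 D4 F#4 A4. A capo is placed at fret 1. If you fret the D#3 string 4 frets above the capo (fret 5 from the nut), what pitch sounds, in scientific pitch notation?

G#3

The capo raises the open D#3 by 1 semitone to E3; fretting 4 more gives D#3 + 1 + 4 = D#3 + 5 semitones = G#3.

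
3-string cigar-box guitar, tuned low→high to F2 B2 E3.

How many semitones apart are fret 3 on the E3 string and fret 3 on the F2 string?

E3 at fret 3 → G3 (MIDI 55); F2 at fret 3 → G♯2 (MIDI 44).
55 − 44 = 11, so the two pitches are 11 semitones apart, with G3 the higher.

11 semitones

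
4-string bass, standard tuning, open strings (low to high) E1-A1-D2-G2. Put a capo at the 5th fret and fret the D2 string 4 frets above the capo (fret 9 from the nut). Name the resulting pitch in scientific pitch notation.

B2

The capo raises the open D2 by 5 semitones to G2; fretting 4 more gives D2 + 5 + 4 = D2 + 9 semitones = B2.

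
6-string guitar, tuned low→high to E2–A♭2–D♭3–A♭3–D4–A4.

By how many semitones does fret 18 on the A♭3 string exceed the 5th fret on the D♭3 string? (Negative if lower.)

A♭3 at fret 18 → D5 (MIDI 74); D♭3 at fret 5 → G♭3 (MIDI 54).
74 − 54 = 20, so the two pitches are 20 semitones apart.

20 semitones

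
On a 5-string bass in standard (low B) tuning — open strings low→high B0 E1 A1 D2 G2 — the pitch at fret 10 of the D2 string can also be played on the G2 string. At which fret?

5

Fret 10 on D2 is MIDI 38 + 10 = 48 (C3). On the G2 string (open MIDI 43), that pitch is 48 − 43 = fret 5.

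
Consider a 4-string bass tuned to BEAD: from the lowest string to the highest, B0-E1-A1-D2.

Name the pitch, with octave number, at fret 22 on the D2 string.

Each fret is one semitone, so D2 + 22 = C4.

C4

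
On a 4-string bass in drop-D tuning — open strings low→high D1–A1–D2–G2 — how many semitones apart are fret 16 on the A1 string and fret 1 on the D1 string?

22 semitones

A1 at fret 16 → C♯3 (MIDI 49); D1 at fret 1 → D♯1 (MIDI 27).
49 − 27 = 22, so the two pitches are 22 semitones apart, with C♯3 the higher.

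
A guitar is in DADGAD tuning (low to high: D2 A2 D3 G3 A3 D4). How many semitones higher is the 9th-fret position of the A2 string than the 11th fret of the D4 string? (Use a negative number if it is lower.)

-19 semitones

A2 at fret 9 → F♯3 (MIDI 54); D4 at fret 11 → C♯5 (MIDI 73).
54 − 73 = -19, so the two pitches are 19 semitones apart.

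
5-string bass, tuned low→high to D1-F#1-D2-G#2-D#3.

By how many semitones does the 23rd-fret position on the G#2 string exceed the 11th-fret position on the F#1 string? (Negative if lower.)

G#2 at fret 23 → G4 (MIDI 67); F#1 at fret 11 → F2 (MIDI 41).
67 − 41 = 26, so the two pitches are 26 semitones apart.

26 semitones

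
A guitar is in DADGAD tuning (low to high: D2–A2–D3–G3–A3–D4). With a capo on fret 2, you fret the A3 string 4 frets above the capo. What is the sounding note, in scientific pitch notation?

D#4

The capo raises the open A3 by 2 semitones to B3; fretting 4 more gives A3 + 2 + 4 = A3 + 6 semitones = D#4.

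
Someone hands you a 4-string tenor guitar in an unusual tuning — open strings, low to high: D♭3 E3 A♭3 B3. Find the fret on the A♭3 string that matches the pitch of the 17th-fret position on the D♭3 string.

10

D♭3 at fret 17 is D♭3 + 17 semitones = G♭4.
The open A♭3 string is 7 semitones above the open D♭3, so the same pitch on the A♭3 string lies at fret 17 − 7 = 10.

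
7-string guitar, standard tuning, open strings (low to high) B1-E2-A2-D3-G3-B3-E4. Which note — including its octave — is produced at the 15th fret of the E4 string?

Each fret is one semitone, so E4 + 15 = G5.

G5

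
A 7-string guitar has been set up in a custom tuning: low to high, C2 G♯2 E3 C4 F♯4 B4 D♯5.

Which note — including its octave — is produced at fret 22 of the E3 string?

E3 is MIDI 52. Adding 22 gives 74, which is D5.

D5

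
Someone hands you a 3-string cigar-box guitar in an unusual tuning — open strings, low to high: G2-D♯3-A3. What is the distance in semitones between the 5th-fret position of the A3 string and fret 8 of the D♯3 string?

3 semitones

A3 at fret 5 → D4 (MIDI 62); D♯3 at fret 8 → B3 (MIDI 59).
62 − 59 = 3, so the two pitches are 3 semitones apart, with D4 the higher.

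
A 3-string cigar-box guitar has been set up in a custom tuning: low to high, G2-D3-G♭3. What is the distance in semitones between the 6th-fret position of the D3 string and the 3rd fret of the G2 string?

10 semitones

D3 at fret 6 → A♭3 (MIDI 56); G2 at fret 3 → B♭2 (MIDI 46).
56 − 46 = 10, so the two pitches are 10 semitones apart, with A♭3 the higher.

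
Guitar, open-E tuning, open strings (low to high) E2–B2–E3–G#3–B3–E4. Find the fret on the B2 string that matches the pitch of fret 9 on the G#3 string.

18

Fret 9 on G#3 is MIDI 56 + 9 = 65 (F4). On the B2 string (open MIDI 47), that pitch is 65 − 47 = fret 18.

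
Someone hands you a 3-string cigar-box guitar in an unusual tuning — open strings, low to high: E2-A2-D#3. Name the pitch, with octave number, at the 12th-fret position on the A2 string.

Each fret is one semitone, so A2 + 12 = A3.

A3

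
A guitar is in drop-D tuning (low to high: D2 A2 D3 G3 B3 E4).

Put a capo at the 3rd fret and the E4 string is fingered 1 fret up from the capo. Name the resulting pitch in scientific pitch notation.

G#4

The capo raises the open E4 by 3 semitones to G4; fretting 1 more gives E4 + 3 + 1 = E4 + 4 semitones = G#4.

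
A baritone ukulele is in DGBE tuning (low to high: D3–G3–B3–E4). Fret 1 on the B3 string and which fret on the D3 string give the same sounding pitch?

B3 at fret 1 is B3 + 1 semitone = C4.
The open D3 string is 9 semitones below the open B3, so the same pitch on the D3 string lies at fret 1 + 9 = 10.

10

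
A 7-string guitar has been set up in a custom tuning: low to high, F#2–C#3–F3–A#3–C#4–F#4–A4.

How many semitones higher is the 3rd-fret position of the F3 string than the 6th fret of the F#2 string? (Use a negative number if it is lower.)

F3 at fret 3 → G#3 (MIDI 56); F#2 at fret 6 → C3 (MIDI 48).
56 − 48 = 8, so the two pitches are 8 semitones apart.

8 semitones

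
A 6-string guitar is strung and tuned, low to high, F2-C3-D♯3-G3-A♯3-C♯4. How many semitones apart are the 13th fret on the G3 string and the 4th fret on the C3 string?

16 semitones

G3 at fret 13 → G♯4 (MIDI 68); C3 at fret 4 → E3 (MIDI 52).
68 − 52 = 16, so the two pitches are 16 semitones apart, with G♯4 the higher.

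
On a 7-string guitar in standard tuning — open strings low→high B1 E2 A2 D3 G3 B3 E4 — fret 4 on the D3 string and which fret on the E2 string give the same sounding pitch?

D3 at fret 4 is D3 + 4 semitones = F♯3.
The open E2 string is 10 semitones below the open D3, so the same pitch on the E2 string lies at fret 4 + 10 = 14.

14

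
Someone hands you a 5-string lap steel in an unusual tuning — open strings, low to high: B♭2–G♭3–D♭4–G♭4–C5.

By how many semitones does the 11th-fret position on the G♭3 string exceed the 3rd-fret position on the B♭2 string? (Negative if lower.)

G♭3 at fret 11 → F4 (MIDI 65); B♭2 at fret 3 → D♭3 (MIDI 49).
65 − 49 = 16, so the two pitches are 16 semitones apart.

16 semitones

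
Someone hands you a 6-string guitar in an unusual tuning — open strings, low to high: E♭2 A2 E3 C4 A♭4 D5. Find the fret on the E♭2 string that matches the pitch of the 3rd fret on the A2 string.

9

Fret 3 on A2 is MIDI 45 + 3 = 48 (C3). On the E♭2 string (open MIDI 39), that pitch is 48 − 39 = fret 9.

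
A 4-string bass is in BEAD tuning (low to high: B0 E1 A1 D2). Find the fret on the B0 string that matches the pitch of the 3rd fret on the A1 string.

13

Fret 3 on A1 is MIDI 33 + 3 = 36 (C2). On the B0 string (open MIDI 23), that pitch is 36 − 23 = fret 13.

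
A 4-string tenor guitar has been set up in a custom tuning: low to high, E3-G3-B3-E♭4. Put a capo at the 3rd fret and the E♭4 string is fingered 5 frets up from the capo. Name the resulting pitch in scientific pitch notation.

The capo raises the open E♭4 by 3 semitones to G♭4; fretting 5 more gives E♭4 + 3 + 5 = E♭4 + 8 semitones = B4.

B4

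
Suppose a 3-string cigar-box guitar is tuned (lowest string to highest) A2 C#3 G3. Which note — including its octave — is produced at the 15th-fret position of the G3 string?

A#4

Each fret is one semitone, so G3 + 15 = A#4.
(Equivalently spelled Bb4.)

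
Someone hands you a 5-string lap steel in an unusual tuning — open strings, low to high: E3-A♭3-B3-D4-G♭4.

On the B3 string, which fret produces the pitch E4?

5

E4 is 5 semitones above the open B3 (B–C–Db–D–Eb–E), so it sits at fret 5.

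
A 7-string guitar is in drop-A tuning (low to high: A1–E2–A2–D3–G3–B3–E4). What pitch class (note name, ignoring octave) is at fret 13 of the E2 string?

The open E2 string plus 13 semitones: E–F–F#–G–…–D#–E–F.

F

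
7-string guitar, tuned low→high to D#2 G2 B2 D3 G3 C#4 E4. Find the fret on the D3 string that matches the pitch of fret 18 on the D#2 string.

7

D#2 at fret 18 is D#2 + 18 semitones = A3.
The open D3 string is 11 semitones above the open D#2, so the same pitch on the D3 string lies at fret 18 − 11 = 7.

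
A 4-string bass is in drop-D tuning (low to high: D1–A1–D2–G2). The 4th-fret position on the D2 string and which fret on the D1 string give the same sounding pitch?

16

D2 at fret 4 is D2 + 4 semitones = F#2.
The open D1 string is 12 semitones below the open D2, so the same pitch on the D1 string lies at fret 4 + 12 = 16.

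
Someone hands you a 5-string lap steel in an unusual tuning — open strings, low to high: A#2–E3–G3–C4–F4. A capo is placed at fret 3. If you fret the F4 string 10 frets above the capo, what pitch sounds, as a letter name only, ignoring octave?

F#

The capo raises the open F4 by 3 semitones to G#4; fretting 10 more gives F4 + 3 + 10 = F4 + 13 semitones, landing on F#.
(Also written Gb.)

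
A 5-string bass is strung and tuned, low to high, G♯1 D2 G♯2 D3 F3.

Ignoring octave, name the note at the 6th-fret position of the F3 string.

B

Each fret is one semitone, so F3 + 6 = B.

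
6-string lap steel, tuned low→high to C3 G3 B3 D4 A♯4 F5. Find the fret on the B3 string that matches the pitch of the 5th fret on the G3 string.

1

G3 at fret 5 is G3 + 5 semitones = C4.
The open B3 string is 4 semitones above the open G3, so the same pitch on the B3 string lies at fret 5 − 4 = 1.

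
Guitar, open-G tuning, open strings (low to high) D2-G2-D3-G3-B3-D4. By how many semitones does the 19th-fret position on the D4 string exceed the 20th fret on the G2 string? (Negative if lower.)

18 semitones

D4 at fret 19 → A5 (MIDI 81); G2 at fret 20 → D♯4 (MIDI 63).
81 − 63 = 18, so the two pitches are 18 semitones apart.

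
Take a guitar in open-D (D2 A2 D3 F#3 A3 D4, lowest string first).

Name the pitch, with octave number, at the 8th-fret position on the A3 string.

Each fret is one semitone, so A3 + 8 = F4.

F4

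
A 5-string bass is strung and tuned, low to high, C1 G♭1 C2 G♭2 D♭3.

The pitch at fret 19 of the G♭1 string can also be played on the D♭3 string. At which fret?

0

G♭1 at fret 19 is G♭1 + 19 semitones = D♭3.
The open D♭3 string is 19 semitones above the open G♭1, so the same pitch on the D♭3 string lies at fret 19 − 19 = 0.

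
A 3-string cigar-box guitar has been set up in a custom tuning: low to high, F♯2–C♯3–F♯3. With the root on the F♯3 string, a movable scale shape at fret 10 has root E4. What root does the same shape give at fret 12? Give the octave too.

Moving from fret 10 to fret 12 shifts the root by 2 semitones.
E4 up 2 semitones is F♯4.

F♯4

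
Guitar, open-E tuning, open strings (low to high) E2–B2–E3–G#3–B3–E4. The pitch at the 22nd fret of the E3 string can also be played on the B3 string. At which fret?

15

Fret 22 on E3 is MIDI 52 + 22 = 74 (D5). On the B3 string (open MIDI 59), that pitch is 74 − 59 = fret 15.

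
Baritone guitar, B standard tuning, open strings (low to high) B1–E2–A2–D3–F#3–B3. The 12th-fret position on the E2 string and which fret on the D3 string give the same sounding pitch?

2

Fret 12 on E2 is MIDI 40 + 12 = 52 (E3). On the D3 string (open MIDI 50), that pitch is 52 − 50 = fret 2.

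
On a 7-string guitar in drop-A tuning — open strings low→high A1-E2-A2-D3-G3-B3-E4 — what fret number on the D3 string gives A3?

7

A3 is 7 semitones above the open D3 (D–D#–E–F–F#–G–G#–A), so it sits at fret 7.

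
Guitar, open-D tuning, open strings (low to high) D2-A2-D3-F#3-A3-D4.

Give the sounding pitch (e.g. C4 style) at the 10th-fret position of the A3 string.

Each fret is one semitone, so A3 + 10 = G4.

G4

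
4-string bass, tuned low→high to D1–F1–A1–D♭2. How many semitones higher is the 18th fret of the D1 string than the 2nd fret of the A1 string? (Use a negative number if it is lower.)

D1 at fret 18 → A♭2 (MIDI 44); A1 at fret 2 → B1 (MIDI 35).
44 − 35 = 9, so the two pitches are 9 semitones apart.

9 semitones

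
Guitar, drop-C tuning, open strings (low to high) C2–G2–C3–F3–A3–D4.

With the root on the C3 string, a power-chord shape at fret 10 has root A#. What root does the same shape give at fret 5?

F

Moving from fret 10 to fret 5 shifts the root by -5 semitones.
A# down 5 semitones is F.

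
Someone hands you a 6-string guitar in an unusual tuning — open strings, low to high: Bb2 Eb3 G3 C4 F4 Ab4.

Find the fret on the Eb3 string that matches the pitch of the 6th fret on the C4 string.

C4 at fret 6 is C4 + 6 semitones = Gb4.
The open Eb3 string is 9 semitones below the open C4, so the same pitch on the Eb3 string lies at fret 6 + 9 = 15.

15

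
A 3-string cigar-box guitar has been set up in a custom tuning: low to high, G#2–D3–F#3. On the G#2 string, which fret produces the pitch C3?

4

C3 is 4 semitones above the open G#2 (G#–A–A#–B–C), so it sits at fret 4.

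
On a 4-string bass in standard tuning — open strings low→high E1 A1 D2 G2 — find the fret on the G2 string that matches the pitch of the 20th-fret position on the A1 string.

10

Fret 20 on A1 is MIDI 33 + 20 = 53 (F3). On the G2 string (open MIDI 43), that pitch is 53 − 43 = fret 10.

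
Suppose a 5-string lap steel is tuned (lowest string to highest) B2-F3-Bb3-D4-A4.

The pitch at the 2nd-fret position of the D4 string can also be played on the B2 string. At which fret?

D4 at fret 2 is D4 + 2 semitones = E4.
The open B2 string is 15 semitones below the open D4, so the same pitch on the B2 string lies at fret 2 + 15 = 17.

17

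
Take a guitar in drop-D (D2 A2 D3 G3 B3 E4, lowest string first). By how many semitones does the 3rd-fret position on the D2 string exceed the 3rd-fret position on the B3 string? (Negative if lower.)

D2 at fret 3 → F2 (MIDI 41); B3 at fret 3 → D4 (MIDI 62).
41 − 62 = -21, so the two pitches are 21 semitones apart.

-21 semitones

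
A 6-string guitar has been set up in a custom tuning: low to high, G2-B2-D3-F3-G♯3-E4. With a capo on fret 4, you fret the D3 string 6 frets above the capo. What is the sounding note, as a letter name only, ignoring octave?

The capo raises the open D3 by 4 semitones to F♯3; fretting 6 more gives D3 + 4 + 6 = D3 + 10 semitones, landing on C.

C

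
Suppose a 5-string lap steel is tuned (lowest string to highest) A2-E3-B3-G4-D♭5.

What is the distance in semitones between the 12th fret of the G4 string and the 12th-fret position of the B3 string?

G4 at fret 12 → G5 (MIDI 79); B3 at fret 12 → B4 (MIDI 71).
79 − 71 = 8, so the two pitches are 8 semitones apart, with G5 the higher.

8 semitones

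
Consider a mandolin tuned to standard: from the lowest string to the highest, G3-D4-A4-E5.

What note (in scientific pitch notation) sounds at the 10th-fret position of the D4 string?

C5

D4 is MIDI 62. Adding 10 gives 72, which is C5.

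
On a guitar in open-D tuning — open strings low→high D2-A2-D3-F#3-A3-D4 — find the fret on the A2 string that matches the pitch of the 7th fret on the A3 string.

Fret 7 on A3 is MIDI 57 + 7 = 64 (E4). On the A2 string (open MIDI 45), that pitch is 64 − 45 = fret 19.

19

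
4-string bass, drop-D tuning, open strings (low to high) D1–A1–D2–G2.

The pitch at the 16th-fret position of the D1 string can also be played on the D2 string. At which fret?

D1 at fret 16 is D1 + 16 semitones = F#2.
The open D2 string is 12 semitones above the open D1, so the same pitch on the D2 string lies at fret 16 − 12 = 4.

4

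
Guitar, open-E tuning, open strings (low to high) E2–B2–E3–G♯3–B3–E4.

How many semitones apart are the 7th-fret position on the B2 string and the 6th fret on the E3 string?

4 semitones

B2 at fret 7 → F♯3 (MIDI 54); E3 at fret 6 → A♯3 (MIDI 58).
54 − 58 = -4, so the two pitches are 4 semitones apart, with A♯3 the higher.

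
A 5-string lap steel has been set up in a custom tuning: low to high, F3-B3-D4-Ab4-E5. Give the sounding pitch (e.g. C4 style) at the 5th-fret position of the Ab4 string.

The open Ab4 string plus 5 semitones: Ab–A–Bb–B–C–Db.
The walk passes from B into C once, so the octave number goes from 4 to 5.
(Equivalently spelled C#5.)

Db5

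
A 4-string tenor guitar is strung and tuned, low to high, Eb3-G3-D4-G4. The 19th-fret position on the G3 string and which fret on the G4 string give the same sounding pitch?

Fret 19 on G3 is MIDI 55 + 19 = 74 (D5). On the G4 string (open MIDI 67), that pitch is 74 − 67 = fret 7.

7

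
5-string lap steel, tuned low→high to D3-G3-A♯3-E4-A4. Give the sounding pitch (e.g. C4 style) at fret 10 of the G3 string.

G3 is MIDI 55. Adding 10 gives 65, which is F4.

F4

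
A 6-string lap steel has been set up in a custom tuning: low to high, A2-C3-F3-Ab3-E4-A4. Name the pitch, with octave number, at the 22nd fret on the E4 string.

D6

The open E4 string plus 22 semitones: E–F–Gb–G–…–C–Db–D.
The walk passes from B into C 2 times, so the octave number goes from 4 to 6.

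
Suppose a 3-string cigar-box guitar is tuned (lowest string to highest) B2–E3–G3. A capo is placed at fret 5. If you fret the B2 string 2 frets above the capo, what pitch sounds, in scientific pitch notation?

The capo raises the open B2 by 5 semitones to E3; fretting 2 more gives B2 + 5 + 2 = B2 + 7 semitones = F#3.
(Also written Gb.)

F#3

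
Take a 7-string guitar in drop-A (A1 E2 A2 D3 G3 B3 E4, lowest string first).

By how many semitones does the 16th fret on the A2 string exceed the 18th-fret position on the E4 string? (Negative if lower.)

A2 at fret 16 → C#4 (MIDI 61); E4 at fret 18 → A#5 (MIDI 82).
61 − 82 = -21, so the two pitches are 21 semitones apart.

-21 semitones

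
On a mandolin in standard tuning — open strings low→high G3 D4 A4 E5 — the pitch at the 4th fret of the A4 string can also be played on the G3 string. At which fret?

A4 at fret 4 is A4 + 4 semitones = C#5.
The open G3 string is 14 semitones below the open A4, so the same pitch on the G3 string lies at fret 4 + 14 = 18.

18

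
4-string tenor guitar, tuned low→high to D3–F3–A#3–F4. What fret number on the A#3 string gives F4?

7

F4 is 7 semitones above the open A#3 (A#–B–C–C#–D–D#–E–F), so it sits at fret 7.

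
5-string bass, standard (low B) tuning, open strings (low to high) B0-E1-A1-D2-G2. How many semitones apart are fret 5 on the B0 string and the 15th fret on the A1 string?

20 semitones

B0 at fret 5 → E1 (MIDI 28); A1 at fret 15 → C3 (MIDI 48).
28 − 48 = -20, so the two pitches are 20 semitones apart, with C3 the higher.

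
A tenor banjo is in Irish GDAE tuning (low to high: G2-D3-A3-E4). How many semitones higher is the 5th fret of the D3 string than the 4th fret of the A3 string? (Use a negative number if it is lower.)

-6 semitones

D3 at fret 5 → G3 (MIDI 55); A3 at fret 4 → C♯4 (MIDI 61).
55 − 61 = -6, so the two pitches are 6 semitones apart.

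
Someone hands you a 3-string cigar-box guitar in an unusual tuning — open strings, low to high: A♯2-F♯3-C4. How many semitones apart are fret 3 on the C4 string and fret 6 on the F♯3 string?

3 semitones

C4 at fret 3 → D♯4 (MIDI 63); F♯3 at fret 6 → C4 (MIDI 60).
63 − 60 = 3, so the two pitches are 3 semitones apart, with D♯4 the higher.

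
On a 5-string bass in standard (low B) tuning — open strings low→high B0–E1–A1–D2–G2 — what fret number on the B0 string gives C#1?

2

C#1 is 2 semitones above the open B0 (B–C–C#), so it sits at fret 2.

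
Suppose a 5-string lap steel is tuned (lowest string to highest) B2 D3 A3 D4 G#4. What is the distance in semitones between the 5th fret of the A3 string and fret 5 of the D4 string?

5 semitones

A3 at fret 5 → D4 (MIDI 62); D4 at fret 5 → G4 (MIDI 67).
62 − 67 = -5, so the two pitches are 5 semitones apart, with G4 the higher.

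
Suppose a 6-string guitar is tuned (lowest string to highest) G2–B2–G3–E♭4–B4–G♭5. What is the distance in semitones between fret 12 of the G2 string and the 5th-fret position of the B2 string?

G2 at fret 12 → G3 (MIDI 55); B2 at fret 5 → E3 (MIDI 52).
55 − 52 = 3, so the two pitches are 3 semitones apart, with G3 the higher.

3 semitones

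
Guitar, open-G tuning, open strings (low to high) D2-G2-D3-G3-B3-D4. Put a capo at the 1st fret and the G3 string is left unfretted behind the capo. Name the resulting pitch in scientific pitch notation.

The capo raises the open G3 by 1 semitone to G♯3; fretting 0 more gives G3 + 1 + 0 = G3 + 1 semitone = G♯3.

G♯3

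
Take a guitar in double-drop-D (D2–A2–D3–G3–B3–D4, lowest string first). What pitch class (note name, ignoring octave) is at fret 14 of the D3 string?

Each fret is one semitone, so D3 + 14 = E.

E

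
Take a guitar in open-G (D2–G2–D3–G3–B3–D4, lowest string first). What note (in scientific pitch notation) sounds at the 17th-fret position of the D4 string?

G5

Each fret is one semitone, so D4 + 17 = G5.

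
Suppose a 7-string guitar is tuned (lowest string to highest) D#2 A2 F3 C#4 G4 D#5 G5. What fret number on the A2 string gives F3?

8

F3 is 8 semitones above the open A2 (A–A#–B–C–C#–D–D#–E–F), so it sits at fret 8.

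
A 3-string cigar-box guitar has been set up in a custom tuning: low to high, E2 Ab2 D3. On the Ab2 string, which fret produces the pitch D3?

6

D3 is 6 semitones above the open Ab2 (Ab–A–Bb–B–C–Db–D), so it sits at fret 6.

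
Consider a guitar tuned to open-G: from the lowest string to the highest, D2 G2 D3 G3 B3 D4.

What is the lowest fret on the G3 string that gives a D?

From G3, count semitones up the chromatic scale until reaching D: G–G#–A–A#–B–C–C#–D — 7 steps.

7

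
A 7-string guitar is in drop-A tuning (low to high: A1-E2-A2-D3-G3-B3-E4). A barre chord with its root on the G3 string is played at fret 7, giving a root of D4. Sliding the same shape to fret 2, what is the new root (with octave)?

Moving from fret 7 to fret 2 shifts the root by -5 semitones.
D4 down 5 semitones is A3.

A3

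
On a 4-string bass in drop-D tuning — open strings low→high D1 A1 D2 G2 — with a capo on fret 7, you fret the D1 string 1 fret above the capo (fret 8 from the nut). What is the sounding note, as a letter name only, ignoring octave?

A#

The capo raises the open D1 by 7 semitones to A1; fretting 1 more gives D1 + 7 + 1 = D1 + 8 semitones, landing on A#.
(Also written Bb.)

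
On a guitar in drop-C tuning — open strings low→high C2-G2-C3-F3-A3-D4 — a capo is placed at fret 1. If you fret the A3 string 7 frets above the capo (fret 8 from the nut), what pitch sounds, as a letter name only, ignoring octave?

F

The capo raises the open A3 by 1 semitone to A♯3; fretting 7 more gives A3 + 1 + 7 = A3 + 8 semitones, landing on F.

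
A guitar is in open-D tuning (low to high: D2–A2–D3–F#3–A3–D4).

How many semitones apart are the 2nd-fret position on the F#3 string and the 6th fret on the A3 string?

7 semitones

F#3 at fret 2 → G#3 (MIDI 56); A3 at fret 6 → D#4 (MIDI 63).
56 − 63 = -7, so the two pitches are 7 semitones apart, with D#4 the higher.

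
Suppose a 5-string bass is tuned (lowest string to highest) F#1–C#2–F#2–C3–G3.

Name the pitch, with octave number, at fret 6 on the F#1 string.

C2

Each fret is one semitone, so F#1 + 6 = C2.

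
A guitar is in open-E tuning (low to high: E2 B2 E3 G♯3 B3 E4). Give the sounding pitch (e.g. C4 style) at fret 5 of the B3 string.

Each fret is one semitone, so B3 + 5 = E4.

E4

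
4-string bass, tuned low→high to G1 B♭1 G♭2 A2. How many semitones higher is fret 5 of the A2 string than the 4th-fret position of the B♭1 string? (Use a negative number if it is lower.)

12 semitones

A2 at fret 5 → D3 (MIDI 50); B♭1 at fret 4 → D2 (MIDI 38).
50 − 38 = 12, so the two pitches are 12 semitones apart.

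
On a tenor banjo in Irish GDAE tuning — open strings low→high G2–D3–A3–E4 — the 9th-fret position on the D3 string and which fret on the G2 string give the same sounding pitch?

Fret 9 on D3 is MIDI 50 + 9 = 59 (B3). On the G2 string (open MIDI 43), that pitch is 59 − 43 = fret 16.

16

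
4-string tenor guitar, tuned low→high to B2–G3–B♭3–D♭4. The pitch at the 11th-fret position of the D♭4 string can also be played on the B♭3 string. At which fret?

14

D♭4 at fret 11 is D♭4 + 11 semitones = C5.
The open B♭3 string is 3 semitones below the open D♭4, so the same pitch on the B♭3 string lies at fret 11 + 3 = 14.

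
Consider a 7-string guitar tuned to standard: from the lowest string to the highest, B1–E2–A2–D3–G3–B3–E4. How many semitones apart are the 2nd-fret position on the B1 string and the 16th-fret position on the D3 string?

29 semitones

B1 at fret 2 → C#2 (MIDI 37); D3 at fret 16 → F#4 (MIDI 66).
37 − 66 = -29, so the two pitches are 29 semitones apart, with F#4 the higher.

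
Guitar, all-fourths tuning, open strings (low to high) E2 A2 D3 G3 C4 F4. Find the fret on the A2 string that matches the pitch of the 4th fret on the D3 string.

Fret 4 on D3 is MIDI 50 + 4 = 54 (F♯3). On the A2 string (open MIDI 45), that pitch is 54 − 45 = fret 9.

9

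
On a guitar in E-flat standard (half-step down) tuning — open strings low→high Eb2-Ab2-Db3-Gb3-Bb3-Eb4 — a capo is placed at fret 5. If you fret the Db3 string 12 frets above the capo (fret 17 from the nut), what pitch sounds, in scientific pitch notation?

The capo raises the open Db3 by 5 semitones to Gb3; fretting 12 more gives Db3 + 5 + 12 = Db3 + 17 semitones = Gb4.

Gb4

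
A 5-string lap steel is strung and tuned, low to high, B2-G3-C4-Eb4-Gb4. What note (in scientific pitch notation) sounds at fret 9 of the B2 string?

B2 is MIDI 47. Adding 9 gives 56, which is Ab3.

Ab3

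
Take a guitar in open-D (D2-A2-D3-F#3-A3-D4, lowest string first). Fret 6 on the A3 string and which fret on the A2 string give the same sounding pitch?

18

Fret 6 on A3 is MIDI 57 + 6 = 63 (D#4). On the A2 string (open MIDI 45), that pitch is 63 − 45 = fret 18.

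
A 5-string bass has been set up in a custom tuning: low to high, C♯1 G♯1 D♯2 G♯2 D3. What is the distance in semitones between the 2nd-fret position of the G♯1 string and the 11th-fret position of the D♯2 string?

16 semitones

G♯1 at fret 2 → A♯1 (MIDI 34); D♯2 at fret 11 → D3 (MIDI 50).
34 − 50 = -16, so the two pitches are 16 semitones apart, with D3 the higher.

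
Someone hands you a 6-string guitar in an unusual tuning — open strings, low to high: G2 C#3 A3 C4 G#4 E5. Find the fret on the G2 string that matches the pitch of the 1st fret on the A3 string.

15

A3 at fret 1 is A3 + 1 semitone = A#3.
The open G2 string is 14 semitones below the open A3, so the same pitch on the G2 string lies at fret 1 + 14 = 15.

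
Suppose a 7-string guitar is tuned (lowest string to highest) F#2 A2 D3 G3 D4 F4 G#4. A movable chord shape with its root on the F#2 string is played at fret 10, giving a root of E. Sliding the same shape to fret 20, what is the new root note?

D

Moving from fret 10 to fret 20 shifts the root by 10 semitones.
E up 10 semitones is D.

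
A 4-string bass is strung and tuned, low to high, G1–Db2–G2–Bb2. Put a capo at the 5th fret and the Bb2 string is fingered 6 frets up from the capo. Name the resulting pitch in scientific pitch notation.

The capo raises the open Bb2 by 5 semitones to Eb3; fretting 6 more gives Bb2 + 5 + 6 = Bb2 + 11 semitones = A3.

A3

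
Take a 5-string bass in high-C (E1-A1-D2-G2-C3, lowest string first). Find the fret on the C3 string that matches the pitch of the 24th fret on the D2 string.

D2 at fret 24 is D2 + 24 semitones = D4.
The open C3 string is 10 semitones above the open D2, so the same pitch on the C3 string lies at fret 24 − 10 = 14.

14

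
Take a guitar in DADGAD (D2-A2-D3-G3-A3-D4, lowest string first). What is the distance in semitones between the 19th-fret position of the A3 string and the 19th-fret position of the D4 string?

5 semitones

A3 at fret 19 → E5 (MIDI 76); D4 at fret 19 → A5 (MIDI 81).
76 − 81 = -5, so the two pitches are 5 semitones apart, with A5 the higher.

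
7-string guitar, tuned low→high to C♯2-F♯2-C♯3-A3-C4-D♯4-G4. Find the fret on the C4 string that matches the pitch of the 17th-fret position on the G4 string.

24

Fret 17 on G4 is MIDI 67 + 17 = 84 (C6). On the C4 string (open MIDI 60), that pitch is 84 − 60 = fret 24.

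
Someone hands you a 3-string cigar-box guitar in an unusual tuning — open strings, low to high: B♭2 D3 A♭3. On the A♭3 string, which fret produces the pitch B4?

15

B4 is 15 semitones above the open A♭3 (Ab–A–Bb–B–…–A–Bb–B), so it sits at fret 15.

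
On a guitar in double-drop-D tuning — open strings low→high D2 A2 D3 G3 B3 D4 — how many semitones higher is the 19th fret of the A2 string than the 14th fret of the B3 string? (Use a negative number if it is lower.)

A2 at fret 19 → E4 (MIDI 64); B3 at fret 14 → C♯5 (MIDI 73).
64 − 73 = -9, so the two pitches are 9 semitones apart.

-9 semitones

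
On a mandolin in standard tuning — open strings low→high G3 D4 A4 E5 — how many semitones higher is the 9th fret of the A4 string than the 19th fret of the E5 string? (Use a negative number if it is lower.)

-17 semitones

A4 at fret 9 → F♯5 (MIDI 78); E5 at fret 19 → B6 (MIDI 95).
78 − 95 = -17, so the two pitches are 17 semitones apart.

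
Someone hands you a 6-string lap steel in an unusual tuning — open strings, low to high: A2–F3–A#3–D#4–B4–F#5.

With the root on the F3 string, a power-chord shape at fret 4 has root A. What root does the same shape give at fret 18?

Moving from fret 4 to fret 18 shifts the root by 14 semitones.
A up 14 semitones is B.

B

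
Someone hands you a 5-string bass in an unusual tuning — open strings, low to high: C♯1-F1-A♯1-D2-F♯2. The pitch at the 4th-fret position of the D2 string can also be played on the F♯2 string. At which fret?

D2 at fret 4 is D2 + 4 semitones = F♯2.
The open F♯2 string is 4 semitones above the open D2, so the same pitch on the F♯2 string lies at fret 4 − 4 = 0.

0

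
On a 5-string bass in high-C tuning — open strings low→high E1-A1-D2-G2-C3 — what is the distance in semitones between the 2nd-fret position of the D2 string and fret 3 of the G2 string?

6 semitones

D2 at fret 2 → E2 (MIDI 40); G2 at fret 3 → A#2 (MIDI 46).
40 − 46 = -6, so the two pitches are 6 semitones apart, with A#2 the higher.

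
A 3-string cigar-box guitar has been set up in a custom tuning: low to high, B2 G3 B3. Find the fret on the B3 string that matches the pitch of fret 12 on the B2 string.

0

Fret 12 on B2 is MIDI 47 + 12 = 59 (B3). On the B3 string (open MIDI 59), that pitch is 59 − 59 = fret 0.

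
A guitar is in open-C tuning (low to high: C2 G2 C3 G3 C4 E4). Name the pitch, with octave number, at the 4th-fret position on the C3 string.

E3

C3 is MIDI 48. Adding 4 gives 52, which is E3.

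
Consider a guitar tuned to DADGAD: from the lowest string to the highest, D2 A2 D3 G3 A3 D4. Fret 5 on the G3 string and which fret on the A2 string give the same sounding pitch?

G3 at fret 5 is G3 + 5 semitones = C4.
The open A2 string is 10 semitones below the open G3, so the same pitch on the A2 string lies at fret 5 + 10 = 15.

15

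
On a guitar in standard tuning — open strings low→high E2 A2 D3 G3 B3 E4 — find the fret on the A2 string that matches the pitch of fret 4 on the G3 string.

Fret 4 on G3 is MIDI 55 + 4 = 59 (B3). On the A2 string (open MIDI 45), that pitch is 59 − 45 = fret 14.

14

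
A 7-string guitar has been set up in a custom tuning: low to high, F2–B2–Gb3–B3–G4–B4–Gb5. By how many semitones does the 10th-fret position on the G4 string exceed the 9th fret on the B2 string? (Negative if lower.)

G4 at fret 10 → F5 (MIDI 77); B2 at fret 9 → Ab3 (MIDI 56).
77 − 56 = 21, so the two pitches are 21 semitones apart.

21 semitones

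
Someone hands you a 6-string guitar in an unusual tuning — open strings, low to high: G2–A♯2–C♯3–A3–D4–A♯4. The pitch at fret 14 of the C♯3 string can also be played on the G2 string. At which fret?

Fret 14 on C♯3 is MIDI 49 + 14 = 63 (D♯4). On the G2 string (open MIDI 43), that pitch is 63 − 43 = fret 20.

20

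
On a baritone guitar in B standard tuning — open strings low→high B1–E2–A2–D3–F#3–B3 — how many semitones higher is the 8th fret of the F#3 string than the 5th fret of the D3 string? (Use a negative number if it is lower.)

7 semitones

F#3 at fret 8 → D4 (MIDI 62); D3 at fret 5 → G3 (MIDI 55).
62 − 55 = 7, so the two pitches are 7 semitones apart.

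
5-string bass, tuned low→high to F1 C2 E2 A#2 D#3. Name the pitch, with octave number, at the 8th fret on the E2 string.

E2 is MIDI 40. Adding 8 gives 48, which is C3.

C3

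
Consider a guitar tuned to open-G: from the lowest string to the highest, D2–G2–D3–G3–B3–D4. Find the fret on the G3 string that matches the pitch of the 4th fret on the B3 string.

8

B3 at fret 4 is B3 + 4 semitones = D♯4.
The open G3 string is 4 semitones below the open B3, so the same pitch on the G3 string lies at fret 4 + 4 = 8.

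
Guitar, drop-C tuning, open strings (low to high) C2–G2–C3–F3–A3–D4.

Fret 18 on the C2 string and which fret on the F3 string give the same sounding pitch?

1

Fret 18 on C2 is MIDI 36 + 18 = 54 (F#3). On the F3 string (open MIDI 53), that pitch is 54 − 53 = fret 1.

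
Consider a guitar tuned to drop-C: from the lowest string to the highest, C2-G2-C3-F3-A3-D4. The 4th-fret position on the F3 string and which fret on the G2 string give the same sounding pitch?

14

F3 at fret 4 is F3 + 4 semitones = A3.
The open G2 string is 10 semitones below the open F3, so the same pitch on the G2 string lies at fret 4 + 10 = 14.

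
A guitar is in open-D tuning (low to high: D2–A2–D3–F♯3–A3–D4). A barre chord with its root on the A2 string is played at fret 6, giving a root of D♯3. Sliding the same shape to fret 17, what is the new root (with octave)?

Moving from fret 6 to fret 17 shifts the root by 11 semitones.
D♯3 up 11 semitones is D4.

D4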